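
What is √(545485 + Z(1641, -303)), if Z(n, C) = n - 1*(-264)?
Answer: √547390 ≈ 739.86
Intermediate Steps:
Z(n, C) = 264 + n (Z(n, C) = n + 264 = 264 + n)
√(545485 + Z(1641, -303)) = √(545485 + (264 + 1641)) = √(545485 + 1905) = √547390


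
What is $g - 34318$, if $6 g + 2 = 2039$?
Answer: $- \frac{67957}{2} \approx -33979.0$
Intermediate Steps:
$g = \frac{679}{2}$ ($g = - \frac{1}{3} + \frac{1}{6} \cdot 2039 = - \frac{1}{3} + \frac{2039}{6} = \frac{679}{2} \approx 339.5$)
$g - 34318 = \frac{679}{2} - 34318 = - \frac{67957}{2}$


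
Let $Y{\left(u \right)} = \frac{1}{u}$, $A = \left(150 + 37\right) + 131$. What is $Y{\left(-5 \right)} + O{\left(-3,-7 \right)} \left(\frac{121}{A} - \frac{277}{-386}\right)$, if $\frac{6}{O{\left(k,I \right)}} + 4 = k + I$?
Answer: $- \frac{34299}{51145} \approx -0.67062$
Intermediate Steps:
$O{\left(k,I \right)} = \frac{6}{-4 + I + k}$ ($O{\left(k,I \right)} = \frac{6}{-4 + \left(k + I\right)} = \frac{6}{-4 + \left(I + k\right)} = \frac{6}{-4 + I + k}$)
$A = 318$ ($A = 187 + 131 = 318$)
$Y{\left(-5 \right)} + O{\left(-3,-7 \right)} \left(\frac{121}{A} - \frac{277}{-386}\right) = \frac{1}{-5} + \frac{6}{-4 - 7 - 3} \left(\frac{121}{318} - \frac{277}{-386}\right) = - \frac{1}{5} + \frac{6}{-14} \left(121 \cdot \frac{1}{318} - - \frac{277}{386}\right) = - \frac{1}{5} + 6 \left(- \frac{1}{14}\right) \left(\frac{121}{318} + \frac{277}{386}\right) = - \frac{1}{5} - \frac{4814}{10229} = - \frac{34299}{51145}$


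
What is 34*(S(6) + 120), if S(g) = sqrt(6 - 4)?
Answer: 4080 + 34*sqrt(2) ≈ 4128.1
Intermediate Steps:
S(g) = sqrt(2)
34*(S(6) + 120) = 34*(sqrt(2) + 120) = 34*(120 + sqrt(2)) = 4080 + 34*sqrt(2)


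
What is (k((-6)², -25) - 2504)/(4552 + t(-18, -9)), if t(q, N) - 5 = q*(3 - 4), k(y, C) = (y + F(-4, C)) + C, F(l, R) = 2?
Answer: -2491/4575 ≈ -0.54448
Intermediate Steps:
k(y, C) = 2 + C + y (k(y, C) = (y + 2) + C = (2 + y) + C = 2 + C + y)
t(q, N) = 5 - q (t(q, N) = 5 + q*(3 - 4) = 5 + q*(-1) = 5 - q)
(k((-6)², -25) - 2504)/(4552 + t(-18, -9)) = ((2 - 25 + (-6)²) - 2504)/(4552 + (5 - 1*(-18))) = ((2 - 25 + 36) - 2504)/(4552 + (5 + 18)) = (13 - 2504)/(4552 + 23) = -2491/4575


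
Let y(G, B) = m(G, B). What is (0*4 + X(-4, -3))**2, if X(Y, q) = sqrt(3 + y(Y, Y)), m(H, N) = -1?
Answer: 2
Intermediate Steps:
y(G, B) = -1
X(Y, q) = sqrt(2) (X(Y, q) = sqrt(3 - 1) = sqrt(2))
(0*4 + X(-4, -3))**2 = (0*4 + sqrt(2))**2 = (0 + sqrt(2))**2 = (sqrt(2))**2 = 2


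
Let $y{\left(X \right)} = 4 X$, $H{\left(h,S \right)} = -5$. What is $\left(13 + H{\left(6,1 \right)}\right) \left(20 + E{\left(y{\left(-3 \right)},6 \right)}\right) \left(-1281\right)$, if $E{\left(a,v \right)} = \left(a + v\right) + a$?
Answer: $-20496$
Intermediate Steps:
$E{\left(a,v \right)} = v + 2 a$
$\left(13 + H{\left(6,1 \right)}\right) \left(20 + E{\left(y{\left(-3 \right)},6 \right)}\right) \left(-1281\right) = \left(13 - 5\right) \left(20 + \left(6 + 2 \cdot 4 \left(-3\right)\right)\right) \left(-1281\right) = 8 \left(20 + \left(6 + 2 \left(-12\right)\right)\right) \left(-1281\right) = 8 \left(20 + \left(6 - 24\right)\right) \left(-1281\right) = 8 \left(20 - 18\right) \left(-1281\right) = 8 \cdot 2 \left(-1281\right) = 16 \left(-1281\right) = -20496$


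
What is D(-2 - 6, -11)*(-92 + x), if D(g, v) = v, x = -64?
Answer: 1716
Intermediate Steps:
D(-2 - 6, -11)*(-92 + x) = -11*(-92 - 64) = -11*(-156) = 1716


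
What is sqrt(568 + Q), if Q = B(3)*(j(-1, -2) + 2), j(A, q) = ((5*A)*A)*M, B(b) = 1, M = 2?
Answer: 2*sqrt(145) ≈ 24.083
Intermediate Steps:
j(A, q) = 10*A**2 (j(A, q) = ((5*A)*A)*2 = (5*A**2)*2 = 10*A**2)
Q = 12 (Q = 1*(10*(-1)**2 + 2) = 1*(10*1 + 2) = 1*(10 + 2) = 1*12 = 12)
sqrt(568 + Q) = sqrt(568 + 12) = sqrt(580) = 2*sqrt(145)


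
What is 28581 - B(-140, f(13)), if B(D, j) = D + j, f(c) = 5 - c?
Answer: 28729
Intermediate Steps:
28581 - B(-140, f(13)) = 28581 - (-140 + (5 - 1*13)) = 28581 - (-140 + (5 - 13)) = 28581 - (-140 - 8) = 28581 - 1*(-148) = 28581 + 148 = 28729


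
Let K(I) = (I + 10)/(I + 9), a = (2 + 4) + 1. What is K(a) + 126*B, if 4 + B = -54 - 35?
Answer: -187471/16 ≈ -11717.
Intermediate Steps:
B = -93 (B = -4 + (-54 - 35) = -4 - 89 = -93)
a = 7 (a = 6 + 1 = 7)
K(I) = (10 + I)/(9 + I)
K(a) + 126*B = (10 + 7)/(9 + 7) + 126*(-93) = 17/16 - 11718 = -187471/16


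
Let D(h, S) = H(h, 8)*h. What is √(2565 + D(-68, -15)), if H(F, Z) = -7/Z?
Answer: √10498/2 ≈ 51.230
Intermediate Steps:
D(h, S) = -7*h/8 (D(h, S) = (-7/8)*h = (-7*⅛)*h = -7*h/8)
√(2565 + D(-68, -15)) = √(2565 - 7/8*(-68)) = √(2565 + 119/2) = √(5249/2) = √10498/2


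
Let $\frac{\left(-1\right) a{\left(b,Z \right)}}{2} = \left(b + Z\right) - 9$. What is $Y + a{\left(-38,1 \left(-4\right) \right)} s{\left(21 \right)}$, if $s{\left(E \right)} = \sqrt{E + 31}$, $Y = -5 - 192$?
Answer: $-197 + 204 \sqrt{13} \approx 538.53$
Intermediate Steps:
$Y = -197$ ($Y = -5 - 192 = -197$)
$s{\left(E \right)} = \sqrt{31 + E}$
$a{\left(b,Z \right)} = 18 - 2 Z - 2 b$ ($a{\left(b,Z \right)} = - 2 \left(\left(b + Z\right) - 9\right) = - 2 \left(\left(Z + b\right) - 9\right) = - 2 \left(-9 + Z + b\right) = 18 - 2 Z - 2 b$)
$Y + a{\left(-38,1 \left(-4\right) \right)} s{\left(21 \right)} = -197 + \left(18 - 2 \cdot 1 \left(-4\right) - -76\right) \sqrt{31 + 21} = -197 + \left(18 - -8 + 76\right) \sqrt{52} = -197 + \left(18 + 8 + 76\right) 2 \sqrt{13} = -197 + 102 \cdot 2 \sqrt{13} = -197 + 204 \sqrt{13}$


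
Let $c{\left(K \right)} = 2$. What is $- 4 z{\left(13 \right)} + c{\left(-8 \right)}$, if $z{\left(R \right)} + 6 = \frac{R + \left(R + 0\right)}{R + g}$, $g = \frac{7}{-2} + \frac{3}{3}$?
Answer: $\frac{338}{21} \approx 16.095$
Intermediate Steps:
$g = - \frac{5}{2}$ ($g = 7 \left(- \frac{1}{2}\right) + 3 \cdot \frac{1}{3} = - \frac{7}{2} + 1 = - \frac{5}{2} \approx -2.5$)
$z{\left(R \right)} = -6 + \frac{2 R}{- \frac{5}{2} + R}$ ($z{\left(R \right)} = -6 + \frac{R + \left(R + 0\right)}{R - \frac{5}{2}} = -6 + \frac{R + R}{- \frac{5}{2} + R} = -6 + \frac{2 R}{- \frac{5}{2} + R}$)
$- 4 z{\left(13 \right)} + c{\left(-8 \right)} = - 4 \frac{2 \left(15 - 52\right)}{-5 + 2 \cdot 13} + 2 = - 4 \frac{2 \left(15 - 52\right)}{-5 + 26} + 2 = - 4 \cdot 2 \cdot \frac{1}{21} \left(-37\right) + 2 = \left(-4\right) \left(- \frac{74}{21}\right) + 2 = \frac{296}{21} + 2 = \frac{338}{21}$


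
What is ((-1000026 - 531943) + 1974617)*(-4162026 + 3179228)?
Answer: -435033569104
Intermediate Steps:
((-1000026 - 531943) + 1974617)*(-4162026 + 3179228) = (-1531969 + 1974617)*(-982798) = 442648*(-982798) = -435033569104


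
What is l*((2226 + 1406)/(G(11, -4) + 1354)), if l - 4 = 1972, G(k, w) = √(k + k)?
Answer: 4858715264/916647 - 3588416*√22/916647 ≈ 5282.2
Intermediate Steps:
G(k, w) = √2*√k (G(k, w) = √(2*k) = √2*√k)
l = 1976 (l = 4 + 1972 = 1976)
l*((2226 + 1406)/(G(11, -4) + 1354)) = 1976*((2226 + 1406)/(√2*√11 + 1354)) = 1976*(3632/(√22 + 1354)) = 1976*(3632/(1354 + √22)) = 7176832/(1354 + √22)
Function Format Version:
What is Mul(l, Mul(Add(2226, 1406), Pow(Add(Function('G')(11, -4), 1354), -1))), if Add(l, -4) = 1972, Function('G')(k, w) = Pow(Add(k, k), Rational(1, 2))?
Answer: Add(Rational(4858715264, 916647), Mul(Rational(-3588416, 916647), Pow(22, Rational(1, 2)))) ≈ 5282.2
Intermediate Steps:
Function('G')(k, w) = Mul(Pow(2, Rational(1, 2)), Pow(k, Rational(1, 2))) (Function('G')(k, w) = Pow(Mul(2, k), Rational(1, 2)) = Mul(Pow(2, Rational(1, 2)), Pow(k, Rational(1, 2))))
l = 1976 (l = Add(4, 1972) = 1976)
Mul(l, Mul(Add(2226, 1406), Pow(Add(Function('G')(11, -4), 1354), -1))) = Mul(1976, Mul(Add(2226, 1406), Pow(Add(Mul(Pow(2, Rational(1, 2)), Pow(11, Rational(1, 2))), 1354), -1))) = Mul(1976, Mul(3632, Pow(Add(Pow(22, Rational(1, 2)), 1354), -1))) = Mul(1976, Mul(3632, Pow(Add(1354, Pow(22, Rational(1, 2))), -1))) = Mul(7176832, Pow(Add(1354, Pow(22, Rational(1, 2))), -1))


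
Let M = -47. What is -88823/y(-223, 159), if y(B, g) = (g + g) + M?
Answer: -88823/271 ≈ -327.76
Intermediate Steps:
y(B, g) = -47 + 2*g (y(B, g) = (g + g) - 47 = 2*g - 47 = -47 + 2*g)
-88823/y(-223, 159) = -88823/(-47 + 2*159) = -88823/(-47 + 318) = -88823/271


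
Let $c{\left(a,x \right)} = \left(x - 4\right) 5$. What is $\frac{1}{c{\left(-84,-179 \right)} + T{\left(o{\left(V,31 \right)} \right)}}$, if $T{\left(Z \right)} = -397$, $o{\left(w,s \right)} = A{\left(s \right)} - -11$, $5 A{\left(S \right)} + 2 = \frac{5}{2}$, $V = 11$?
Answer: $- \frac{1}{1312} \approx -0.0007622$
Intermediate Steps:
$A{\left(S \right)} = \frac{1}{10}$ ($A{\left(S \right)} = - \frac{2}{5} + \frac{5 \cdot \frac{1}{2}}{5} = - \frac{2}{5} + \frac{1}{5} \cdot \frac{5}{2} = - \frac{2}{5} + \frac{1}{2} = \frac{1}{10}$)
$c{\left(a,x \right)} = -20 + 5 x$ ($c{\left(a,x \right)} = \left(-4 + x\right) 5 = -20 + 5 x$)
$o{\left(w,s \right)} = \frac{111}{10}$ ($o{\left(w,s \right)} = \frac{1}{10} - -11 = \frac{1}{10} + 11 = \frac{111}{10}$)
$\frac{1}{c{\left(-84,-179 \right)} + T{\left(o{\left(V,31 \right)} \right)}} = \frac{1}{\left(-20 + 5 \left(-179\right)\right) - 397} = \frac{1}{\left(-20 - 895\right) - 397} = \frac{1}{-915 - 397} = \frac{1}{-1312} = - \frac{1}{1312}$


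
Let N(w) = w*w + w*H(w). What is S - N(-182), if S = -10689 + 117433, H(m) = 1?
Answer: 73802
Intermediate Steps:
S = 106744
N(w) = w + w**2 (N(w) = w*w + w*1 = w**2 + w = w + w**2)
S - N(-182) = 106744 - (-182)*(1 - 182) = 106744 - (-182)*(-181) = 106744 - 1*32942 = 106744 - 32942 = 73802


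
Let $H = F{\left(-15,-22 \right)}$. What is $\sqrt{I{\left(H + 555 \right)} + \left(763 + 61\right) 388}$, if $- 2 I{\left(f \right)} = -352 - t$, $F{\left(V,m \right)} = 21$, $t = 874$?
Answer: $5 \sqrt{12813} \approx 565.97$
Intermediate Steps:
$H = 21$
$I{\left(f \right)} = 613$ ($I{\left(f \right)} = - \frac{-352 - 874}{2} = \left(- \frac{1}{2}\right) \left(-1226\right) = 613$)
$\sqrt{I{\left(H + 555 \right)} + \left(763 + 61\right) 388} = \sqrt{613 + \left(763 + 61\right) 388} = \sqrt{613 + 824 \cdot 388} = \sqrt{613 + 319712} = \sqrt{320325} = 5 \sqrt{12813}$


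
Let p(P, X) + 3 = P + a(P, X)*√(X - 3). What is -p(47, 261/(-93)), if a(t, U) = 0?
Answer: -44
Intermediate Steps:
p(P, X) = -3 + P (p(P, X) = -3 + (P + 0*√(X - 3)) = -3 + (P + 0*√(-3 + X)) = -3 + (P + 0) = -3 + P)
-p(47, 261/(-93)) = -(-3 + 47) = -1*44 = -44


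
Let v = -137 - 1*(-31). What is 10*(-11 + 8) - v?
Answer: 76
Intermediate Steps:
v = -106 (v = -137 + 31 = -106)
10*(-11 + 8) - v = 10*(-11 + 8) - 1*(-106) = 10*(-3) + 106 = -30 + 106 = 76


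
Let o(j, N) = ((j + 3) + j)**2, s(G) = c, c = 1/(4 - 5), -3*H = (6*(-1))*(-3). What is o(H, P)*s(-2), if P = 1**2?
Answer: -81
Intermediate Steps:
H = -6 (H = -6*(-1)*(-3)/3 = -(-2)*(-3) = -1/3*18 = -6)
P = 1
c = -1 (c = 1/(-1) = -1)
s(G) = -1
o(j, N) = (3 + 2*j)**2 (o(j, N) = ((3 + j) + j)**2 = (3 + 2*j)**2)
o(H, P)*s(-2) = (3 + 2*(-6))**2*(-1) = (3 - 12)**2*(-1) = (-9)**2*(-1) = 81*(-1) = -81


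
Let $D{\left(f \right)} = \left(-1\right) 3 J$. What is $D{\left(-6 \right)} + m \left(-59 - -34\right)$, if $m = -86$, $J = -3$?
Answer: $2159$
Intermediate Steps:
$D{\left(f \right)} = 9$ ($D{\left(f \right)} = \left(-1\right) 3 \left(-3\right) = \left(-3\right) \left(-3\right) = 9$)
$D{\left(-6 \right)} + m \left(-59 - -34\right) = 9 - 86 \left(-59 - -34\right) = 9 - 86 \left(-59 + 34\right) = 9 - -2150 = 9 + 2150 = 2159$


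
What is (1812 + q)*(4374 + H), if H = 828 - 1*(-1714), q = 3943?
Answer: 39801580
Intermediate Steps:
H = 2542 (H = 828 + 1714 = 2542)
(1812 + q)*(4374 + H) = (1812 + 3943)*(4374 + 2542) = 5755*6916 = 39801580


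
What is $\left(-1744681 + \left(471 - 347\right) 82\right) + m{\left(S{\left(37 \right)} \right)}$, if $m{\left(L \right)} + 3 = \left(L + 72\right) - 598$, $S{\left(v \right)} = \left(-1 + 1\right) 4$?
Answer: $-1735042$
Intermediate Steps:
$S{\left(v \right)} = 0$ ($S{\left(v \right)} = 0 \cdot 4 = 0$)
$m{\left(L \right)} = -529 + L$ ($m{\left(L \right)} = -3 + \left(\left(L + 72\right) - 598\right) = -3 + \left(\left(72 + L\right) - 598\right) = -3 + \left(-526 + L\right) = -529 + L$)
$\left(-1744681 + \left(471 - 347\right) 82\right) + m{\left(S{\left(37 \right)} \right)} = \left(-1744681 + \left(471 - 347\right) 82\right) + \left(-529 + 0\right) = \left(-1744681 + 124 \cdot 82\right) - 529 = \left(-1744681 + 10168\right) - 529 = -1734513 - 529 = -1735042$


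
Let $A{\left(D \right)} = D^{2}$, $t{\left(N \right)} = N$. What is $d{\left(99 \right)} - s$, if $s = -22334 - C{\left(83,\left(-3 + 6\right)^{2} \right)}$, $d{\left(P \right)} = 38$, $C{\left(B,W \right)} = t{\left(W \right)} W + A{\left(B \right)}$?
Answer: $29342$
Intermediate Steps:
$C{\left(B,W \right)} = B^{2} + W^{2}$ ($C{\left(B,W \right)} = W W + B^{2} = W^{2} + B^{2} = B^{2} + W^{2}$)
$s = -29304$ ($s = -22334 - \left(83^{2} + \left(\left(-3 + 6\right)^{2}\right)^{2}\right) = -22334 - \left(6889 + \left(3^{2}\right)^{2}\right) = -22334 - \left(6889 + 9^{2}\right) = -22334 - \left(6889 + 81\right) = -22334 - 6970 = -29304$)
$d{\left(99 \right)} - s = 38 - -29304 = 38 + 29304 = 29342$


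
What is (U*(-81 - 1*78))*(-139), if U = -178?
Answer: -3933978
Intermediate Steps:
(U*(-81 - 1*78))*(-139) = -178*(-81 - 1*78)*(-139) = -178*(-81 - 78)*(-139) = -178*(-159)*(-139) = 28302*(-139) = -3933978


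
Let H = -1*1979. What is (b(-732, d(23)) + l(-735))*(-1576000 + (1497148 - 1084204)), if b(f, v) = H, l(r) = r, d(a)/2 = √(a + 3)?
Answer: 3156533984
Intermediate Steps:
H = -1979
d(a) = 2*√(3 + a) (d(a) = 2*√(a + 3) = 2*√(3 + a))
b(f, v) = -1979
(b(-732, d(23)) + l(-735))*(-1576000 + (1497148 - 1084204)) = (-1979 - 735)*(-1576000 + (1497148 - 1084204)) = -2714*(-1576000 + 412944) = -2714*(-1163056) = 3156533984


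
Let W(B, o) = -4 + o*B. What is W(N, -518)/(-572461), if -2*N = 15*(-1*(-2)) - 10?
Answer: -5176/572461 ≈ -0.0090417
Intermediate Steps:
N = -10 (N = -(15*(-1*(-2)) - 10)/2 = -(15*2 - 10)/2 = -(30 - 10)/2 = -½*20 = -10)
W(B, o) = -4 + B*o
W(N, -518)/(-572461) = (-4 - 10*(-518))/(-572461) = (-4 + 5180)*(-1/572461) = 5176*(-1/572461) = -5176/572461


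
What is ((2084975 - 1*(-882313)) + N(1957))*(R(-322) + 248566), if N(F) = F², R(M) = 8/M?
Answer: 272015454853714/161 ≈ 1.6895e+12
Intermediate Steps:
((2084975 - 1*(-882313)) + N(1957))*(R(-322) + 248566) = ((2084975 - 1*(-882313)) + 1957²)*(8/(-322) + 248566) = ((2084975 + 882313) + 3829849)*(8*(-1/322) + 248566) = (2967288 + 3829849)*(-4/161 + 248566) = 6797137*(40019122/161) = 272015454853714/161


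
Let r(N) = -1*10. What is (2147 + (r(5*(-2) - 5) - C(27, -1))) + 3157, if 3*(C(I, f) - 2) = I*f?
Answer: 5301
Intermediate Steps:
r(N) = -10
C(I, f) = 2 + I*f/3 (C(I, f) = 2 + (I*f)/3 = 2 + I*f/3)
(2147 + (r(5*(-2) - 5) - C(27, -1))) + 3157 = (2147 + (-10 - (2 + (⅓)*27*(-1)))) + 3157 = (2147 + (-10 - (2 - 9))) + 3157 = (2147 + (-10 - 1*(-7))) + 3157 = (2147 + (-10 + 7)) + 3157 = (2147 - 3) + 3157 = 2144 + 3157 = 5301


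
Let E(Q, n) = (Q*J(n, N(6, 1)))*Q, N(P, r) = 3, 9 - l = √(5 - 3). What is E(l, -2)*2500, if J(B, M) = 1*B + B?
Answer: -830000 + 180000*√2 ≈ -5.7544e+5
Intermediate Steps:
l = 9 - √2 (l = 9 - √(5 - 3) = 9 - √2 ≈ 7.5858)
J(B, M) = 2*B (J(B, M) = B + B = 2*B)
E(Q, n) = 2*n*Q² (E(Q, n) = (Q*(2*n))*Q = (2*Q*n)*Q = 2*n*Q²)
E(l, -2)*2500 = (2*(-2)*(9 - √2)²)*2500 = -4*(9 - √2)²*2500 = -10000*(9 - √2)²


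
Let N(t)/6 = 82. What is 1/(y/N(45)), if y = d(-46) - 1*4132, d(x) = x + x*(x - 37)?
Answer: -41/30 ≈ -1.3667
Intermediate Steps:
N(t) = 492 (N(t) = 6*82 = 492)
d(x) = x + x*(-37 + x)
y = -360 (y = -46*(-36 - 46) - 1*4132 = -46*(-82) - 4132 = 3772 - 4132 = -360)
1/(y/N(45)) = 1/(-360/492) = 1/(-360*1/492) = 1/(-30/41) = -41/30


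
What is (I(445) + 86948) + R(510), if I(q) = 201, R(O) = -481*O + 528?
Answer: -157633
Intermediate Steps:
R(O) = 528 - 481*O
(I(445) + 86948) + R(510) = (201 + 86948) + (528 - 481*510) = 87149 + (528 - 245310) = 87149 - 244782 = -157633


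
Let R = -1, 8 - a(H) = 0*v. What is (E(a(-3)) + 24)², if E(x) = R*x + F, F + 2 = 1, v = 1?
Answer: 225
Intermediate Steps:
a(H) = 8 (a(H) = 8 - 0 = 8 - 1*0 = 8 + 0 = 8)
F = -1 (F = -2 + 1 = -1)
E(x) = -1 - x (E(x) = -x - 1 = -1 - x)
(E(a(-3)) + 24)² = ((-1 - 1*8) + 24)² = ((-1 - 8) + 24)² = (-9 + 24)² = 15² = 225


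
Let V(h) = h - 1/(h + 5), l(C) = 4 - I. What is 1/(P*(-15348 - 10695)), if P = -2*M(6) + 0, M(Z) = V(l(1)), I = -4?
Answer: 13/5364858 ≈ 2.4232e-6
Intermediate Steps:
l(C) = 8 (l(C) = 4 - 1*(-4) = 4 + 4 = 8)
V(h) = h - 1/(5 + h)
M(Z) = 103/13 (M(Z) = (-1 + 8**2 + 5*8)/(5 + 8) = (-1 + 64 + 40)/13 = (1/13)*103 = 103/13)
P = -206/13 (P = -2*103/13 + 0 = -206/13 + 0 = -206/13 ≈ -15.846)
1/(P*(-15348 - 10695)) = 1/(-206*(-15348 - 10695)/13) = 1/(-206/13*(-26043)) = 1/(5364858/13) = 13/5364858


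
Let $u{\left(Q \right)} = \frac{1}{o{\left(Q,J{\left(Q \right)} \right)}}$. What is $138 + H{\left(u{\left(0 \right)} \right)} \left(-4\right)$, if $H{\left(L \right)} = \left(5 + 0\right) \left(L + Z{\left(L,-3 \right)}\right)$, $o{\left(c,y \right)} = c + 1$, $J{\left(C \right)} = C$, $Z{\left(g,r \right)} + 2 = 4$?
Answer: $78$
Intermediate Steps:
$Z{\left(g,r \right)} = 2$ ($Z{\left(g,r \right)} = -2 + 4 = 2$)
$o{\left(c,y \right)} = 1 + c$
$u{\left(Q \right)} = \frac{1}{1 + Q}$
$H{\left(L \right)} = 10 + 5 L$ ($H{\left(L \right)} = \left(5 + 0\right) \left(L + 2\right) = 5 \left(2 + L\right) = 10 + 5 L$)
$138 + H{\left(u{\left(0 \right)} \right)} \left(-4\right) = 138 + \left(10 + \frac{5}{1 + 0}\right) \left(-4\right) = 138 + \left(10 + \frac{5}{1}\right) \left(-4\right) = 138 + \left(10 + 5 \cdot 1\right) \left(-4\right) = 138 + \left(10 + 5\right) \left(-4\right) = 138 + 15 \left(-4\right) = 138 - 60 = 78$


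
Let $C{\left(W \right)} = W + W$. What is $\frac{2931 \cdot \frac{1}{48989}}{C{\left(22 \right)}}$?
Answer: $\frac{2931}{2155516} \approx 0.0013598$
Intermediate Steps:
$C{\left(W \right)} = 2 W$
$\frac{2931 \cdot \frac{1}{48989}}{C{\left(22 \right)}} = \frac{2931 \cdot \frac{1}{48989}}{2 \cdot 22} = \frac{2931 \cdot \frac{1}{48989}}{44} = \frac{2931}{48989} \cdot \frac{1}{44} = \frac{2931}{2155516}$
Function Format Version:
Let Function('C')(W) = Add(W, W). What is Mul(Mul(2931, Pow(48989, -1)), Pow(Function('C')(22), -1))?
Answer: Rational(2931, 2155516) ≈ 0.0013598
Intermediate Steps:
Function('C')(W) = Mul(2, W)
Mul(Mul(2931, Pow(48989, -1)), Pow(Function('C')(22), -1)) = Mul(Mul(2931, Pow(48989, -1)), Pow(Mul(2, 22), -1)) = Mul(Mul(2931, Rational(1, 48989)), Pow(44, -1)) = Mul(Rational(2931, 48989), Rational(1, 44)) = Rational(2931, 2155516)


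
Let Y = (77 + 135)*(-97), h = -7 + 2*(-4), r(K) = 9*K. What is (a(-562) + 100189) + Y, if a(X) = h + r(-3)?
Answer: 79583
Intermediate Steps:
h = -15 (h = -7 - 8 = -15)
a(X) = -42 (a(X) = -15 + 9*(-3) = -15 - 27 = -42)
Y = -20564 (Y = 212*(-97) = -20564)
(a(-562) + 100189) + Y = (-42 + 100189) - 20564 = 100147 - 20564 = 79583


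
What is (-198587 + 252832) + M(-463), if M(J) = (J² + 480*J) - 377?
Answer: 45997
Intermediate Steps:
M(J) = -377 + J² + 480*J
(-198587 + 252832) + M(-463) = (-198587 + 252832) + (-377 + (-463)² + 480*(-463)) = 54245 + (-377 + 214369 - 222240) = 54245 - 8248 = 45997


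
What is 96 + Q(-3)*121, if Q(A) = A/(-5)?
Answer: 843/5 ≈ 168.60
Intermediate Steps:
Q(A) = -A/5 (Q(A) = A*(-1/5) = -A/5)
96 + Q(-3)*121 = 96 - 1/5*(-3)*121 = 96 + (3/5)*121 = 96 + 363/5 = 843/5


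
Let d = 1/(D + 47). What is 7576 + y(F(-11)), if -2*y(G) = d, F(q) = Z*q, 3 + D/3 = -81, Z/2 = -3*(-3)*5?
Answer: 3106161/410 ≈ 7576.0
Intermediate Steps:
Z = 90 (Z = 2*(-3*(-3)*5) = 2*(9*5) = 2*45 = 90)
D = -252 (D = -9 + 3*(-81) = -9 - 243 = -252)
F(q) = 90*q
d = -1/205 (d = 1/(-252 + 47) = 1/(-205) = -1/205 ≈ -0.0048781)
y(G) = 1/410 (y(G) = -½*(-1/205) = 1/410)
7576 + y(F(-11)) = 7576 + 1/410 = 3106161/410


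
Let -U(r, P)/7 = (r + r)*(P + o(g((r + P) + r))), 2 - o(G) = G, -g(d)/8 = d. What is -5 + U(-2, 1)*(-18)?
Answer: 10579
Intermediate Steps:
g(d) = -8*d
o(G) = 2 - G
U(r, P) = -14*r*(2 + 9*P + 16*r) (U(r, P) = -7*(r + r)*(P + (2 - (-8)*((r + P) + r))) = -7*2*r*(P + (2 - (-8)*((P + r) + r))) = -7*2*r*(P + (2 - (-8)*(P + 2*r))) = -7*2*r*(P + (2 - (-16*r - 8*P))) = -7*2*r*(P + (2 + (8*P + 16*r))) = -7*2*r*(P + (2 + 8*P + 16*r)) = -7*2*r*(2 + 9*P + 16*r) = -14*r*(2 + 9*P + 16*r))
-5 + U(-2, 1)*(-18) = -5 - 14*(-2)*(2 + 9*1 + 16*(-2))*(-18) = -5 - 14*(-2)*(2 + 9 - 32)*(-18) = -5 - 14*(-2)*(-21)*(-18) = -5 - 588*(-18) = -5 + 10584 = 10579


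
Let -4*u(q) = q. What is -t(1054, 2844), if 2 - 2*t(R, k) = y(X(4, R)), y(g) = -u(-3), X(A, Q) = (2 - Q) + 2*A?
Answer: -11/8 ≈ -1.3750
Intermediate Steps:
u(q) = -q/4
X(A, Q) = 2 - Q + 2*A
y(g) = -3/4 (y(g) = -(-1)*(-3)/4 = -1*3/4 = -3/4)
t(R, k) = 11/8 (t(R, k) = 1 - 1/2*(-3/4) = 1 + 3/8 = 11/8)
-t(1054, 2844) = -1*11/8 = -11/8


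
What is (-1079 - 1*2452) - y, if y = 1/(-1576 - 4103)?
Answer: -20052548/5679 ≈ -3531.0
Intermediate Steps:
y = -1/5679 (y = 1/(-5679) = -1/5679 ≈ -0.00017609)
(-1079 - 1*2452) - y = (-1079 - 1*2452) - 1*(-1/5679) = (-1079 - 2452) + 1/5679 = -3531 + 1/5679 = -20052548/5679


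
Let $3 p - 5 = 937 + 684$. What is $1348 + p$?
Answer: $1890$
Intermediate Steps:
$p = 542$ ($p = \frac{5}{3} + \frac{937 + 684}{3} = \frac{5}{3} + \frac{1}{3} \cdot 1621 = \frac{5}{3} + \frac{1621}{3} = 542$)
$1348 + p = 1348 + 542 = 1890$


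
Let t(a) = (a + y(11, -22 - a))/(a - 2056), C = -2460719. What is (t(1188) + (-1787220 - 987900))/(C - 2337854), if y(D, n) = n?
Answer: 92646313/160198514 ≈ 0.57832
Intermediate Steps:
t(a) = -22/(-2056 + a) (t(a) = (a + (-22 - a))/(a - 2056) = -22/(-2056 + a))
(t(1188) + (-1787220 - 987900))/(C - 2337854) = (-22/(-2056 + 1188) + (-1787220 - 987900))/(-2460719 - 2337854) = (-22/(-868) - 2775120)/(-4798573) = (-22*(-1/868) - 2775120)*(-1/4798573) = (11/434 - 2775120)*(-1/4798573) = -1204402069/434*(-1/4798573) = 92646313/160198514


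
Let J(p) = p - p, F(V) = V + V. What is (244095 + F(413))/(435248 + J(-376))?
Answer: 244921/435248 ≈ 0.56272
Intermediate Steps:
F(V) = 2*V
J(p) = 0
(244095 + F(413))/(435248 + J(-376)) = (244095 + 2*413)/(435248 + 0) = (244095 + 826)/435248 = 244921*(1/435248) = 244921/435248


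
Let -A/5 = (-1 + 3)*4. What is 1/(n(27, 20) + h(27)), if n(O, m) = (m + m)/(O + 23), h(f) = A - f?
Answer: -5/331 ≈ -0.015106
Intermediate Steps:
A = -40 (A = -5*(-1 + 3)*4 = -10*4 = -5*8 = -40)
h(f) = -40 - f
n(O, m) = 2*m/(23 + O) (n(O, m) = (2*m)/(23 + O) = 2*m/(23 + O))
1/(n(27, 20) + h(27)) = 1/(2*20/(23 + 27) + (-40 - 1*27)) = 1/(2*20/50 + (-40 - 27)) = 1/(2*20*(1/50) - 67) = 1/(4/5 - 67) = 1/(-331/5) = -5/331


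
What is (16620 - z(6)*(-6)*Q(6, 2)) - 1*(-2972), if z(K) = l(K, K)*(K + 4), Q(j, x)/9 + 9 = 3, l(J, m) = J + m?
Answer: -19288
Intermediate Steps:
Q(j, x) = -54 (Q(j, x) = -81 + 9*3 = -81 + 27 = -54)
z(K) = 2*K*(4 + K) (z(K) = (K + K)*(K + 4) = (2*K)*(4 + K) = 2*K*(4 + K))
(16620 - z(6)*(-6)*Q(6, 2)) - 1*(-2972) = (16620 - (2*6*(4 + 6))*(-6)*(-54)) - 1*(-2972) = (16620 - (2*6*10)*(-6)*(-54)) + 2972 = (16620 - 120*(-6)*(-54)) + 2972 = (16620 - (-720)*(-54)) + 2972 = (16620 - 1*38880) + 2972 = (16620 - 38880) + 2972 = -22260 + 2972 = -19288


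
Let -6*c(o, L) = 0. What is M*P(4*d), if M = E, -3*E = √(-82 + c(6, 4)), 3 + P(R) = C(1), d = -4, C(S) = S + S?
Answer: I*√82/3 ≈ 3.0185*I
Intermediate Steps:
C(S) = 2*S
c(o, L) = 0 (c(o, L) = -⅙*0 = 0)
P(R) = -1 (P(R) = -3 + 2*1 = -3 + 2 = -1)
E = -I*√82/3 (E = -√(-82 + 0)/3 = -I*√82/3 ≈ -3.0185*I)
M = -I*√82/3 ≈ -3.0185*I
M*P(4*d) = -I*√82/3*(-1) = I*√82/3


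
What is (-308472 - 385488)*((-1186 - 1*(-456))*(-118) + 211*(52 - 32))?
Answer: -62706225600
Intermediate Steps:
(-308472 - 385488)*((-1186 - 1*(-456))*(-118) + 211*(52 - 32)) = -693960*((-1186 + 456)*(-118) + 211*20) = -693960*(-730*(-118) + 4220) = -693960*(86140 + 4220) = -693960*90360 = -62706225600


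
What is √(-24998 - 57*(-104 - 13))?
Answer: I*√18329 ≈ 135.38*I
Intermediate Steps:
√(-24998 - 57*(-104 - 13)) = √(-24998 - 57*(-117)) = √(-24998 + 6669) = √(-18329) = I*√18329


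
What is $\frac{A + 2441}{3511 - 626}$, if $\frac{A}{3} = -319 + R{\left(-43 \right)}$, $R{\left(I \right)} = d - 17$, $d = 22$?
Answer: $\frac{1499}{2885} \approx 0.51958$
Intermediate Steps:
$R{\left(I \right)} = 5$ ($R{\left(I \right)} = 22 - 17 = 5$)
$A = -942$ ($A = 3 \left(-319 + 5\right) = 3 \left(-314\right) = -942$)
$\frac{A + 2441}{3511 - 626} = \frac{-942 + 2441}{3511 - 626} = \frac{1499}{2885}$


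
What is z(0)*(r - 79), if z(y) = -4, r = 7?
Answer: 288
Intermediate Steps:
z(0)*(r - 79) = -4*(7 - 79) = -4*(-72) = 288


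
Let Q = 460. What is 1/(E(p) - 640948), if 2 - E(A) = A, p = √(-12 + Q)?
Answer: -320473/205405887234 + 2*√7/102702943617 ≈ -1.5601e-6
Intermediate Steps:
p = 8*√7 (p = √(-12 + 460) = √448 = 8*√7 ≈ 21.166)
E(A) = 2 - A
1/(E(p) - 640948) = 1/((2 - 8*√7) - 640948) = 1/(-640946 - 8*√7)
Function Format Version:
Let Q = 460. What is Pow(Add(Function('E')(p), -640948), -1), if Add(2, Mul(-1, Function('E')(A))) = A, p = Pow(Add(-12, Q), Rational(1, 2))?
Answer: Add(Rational(-320473, 205405887234), Mul(Rational(2, 102702943617), Pow(7, Rational(1, 2)))) ≈ -1.5601e-6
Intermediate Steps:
p = Mul(8, Pow(7, Rational(1, 2))) (p = Pow(Add(-12, 460), Rational(1, 2)) = Pow(448, Rational(1, 2)) = Mul(8, Pow(7, Rational(1, 2))) ≈ 21.166)
Function('E')(A) = Add(2, Mul(-1, A))
Pow(Add(Function('E')(p), -640948), -1) = Pow(Add(Add(2, Mul(-1, Mul(8, Pow(7, Rational(1, 2))))), -640948), -1) = Pow(Add(Add(2, Mul(-8, Pow(7, Rational(1, 2)))), -640948), -1) = Pow(Add(-640946, Mul(-8, Pow(7, Rational(1, 2)))), -1)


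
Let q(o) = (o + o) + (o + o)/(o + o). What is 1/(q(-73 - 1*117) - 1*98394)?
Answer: -1/98773 ≈ -1.0124e-5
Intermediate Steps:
q(o) = 1 + 2*o (q(o) = 2*o + (2*o)/((2*o)) = 2*o + (2*o)*(1/(2*o)) = 2*o + 1 = 1 + 2*o)
1/(q(-73 - 1*117) - 1*98394) = 1/((1 + 2*(-73 - 1*117)) - 1*98394) = 1/((1 + 2*(-73 - 117)) - 98394) = 1/((1 + 2*(-190)) - 98394) = 1/((1 - 380) - 98394) = 1/(-379 - 98394) = 1/(-98773) = -1/98773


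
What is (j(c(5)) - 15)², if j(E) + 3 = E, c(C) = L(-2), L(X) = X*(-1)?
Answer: 256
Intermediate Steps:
L(X) = -X
c(C) = 2 (c(C) = -1*(-2) = 2)
j(E) = -3 + E
(j(c(5)) - 15)² = ((-3 + 2) - 15)² = (-1 - 15)² = (-16)² = 256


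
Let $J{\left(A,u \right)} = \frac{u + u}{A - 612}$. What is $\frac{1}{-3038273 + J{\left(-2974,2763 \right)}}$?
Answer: $- \frac{1793}{5447626252} \approx -3.2913 \cdot 10^{-7}$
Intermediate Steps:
$J{\left(A,u \right)} = \frac{2 u}{-612 + A}$
$\frac{1}{-3038273 + J{\left(-2974,2763 \right)}} = \frac{1}{-3038273 + 2 \cdot 2763 \frac{1}{-612 - 2974}} = \frac{1}{-3038273 + 2 \cdot 2763 \frac{1}{-3586}} = \frac{1}{-3038273 + 2 \cdot 2763 \left(- \frac{1}{3586}\right)} = \frac{1}{-3038273 - \frac{2763}{1793}} = \frac{1}{- \frac{5447626252}{1793}} = - \frac{1793}{5447626252}$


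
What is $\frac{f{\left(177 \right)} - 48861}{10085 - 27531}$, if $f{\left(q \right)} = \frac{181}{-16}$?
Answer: $\frac{71087}{25376} \approx 2.8013$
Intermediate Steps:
$f{\left(q \right)} = - \frac{181}{16}$ ($f{\left(q \right)} = 181 \left(- \frac{1}{16}\right) = - \frac{181}{16}$)
$\frac{f{\left(177 \right)} - 48861}{10085 - 27531} = \frac{- \frac{181}{16} - 48861}{10085 - 27531} = - \frac{781957}{16 \left(-17446\right)} = \left(- \frac{781957}{16}\right) \left(- \frac{1}{17446}\right) = \frac{71087}{25376}$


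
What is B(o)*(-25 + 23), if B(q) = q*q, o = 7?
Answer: -98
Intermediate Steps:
B(q) = q**2
B(o)*(-25 + 23) = 7**2*(-25 + 23) = 49*(-2) = -98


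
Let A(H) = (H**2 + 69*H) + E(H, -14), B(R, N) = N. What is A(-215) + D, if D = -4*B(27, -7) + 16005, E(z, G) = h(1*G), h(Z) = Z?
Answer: 47409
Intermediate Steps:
E(z, G) = G (E(z, G) = 1*G = G)
A(H) = -14 + H**2 + 69*H (A(H) = (H**2 + 69*H) - 14 = -14 + H**2 + 69*H)
D = 16033 (D = -4*(-7) + 16005 = 28 + 16005 = 16033)
A(-215) + D = (-14 + (-215)**2 + 69*(-215)) + 16033 = (-14 + 46225 - 14835) + 16033 = 31376 + 16033 = 47409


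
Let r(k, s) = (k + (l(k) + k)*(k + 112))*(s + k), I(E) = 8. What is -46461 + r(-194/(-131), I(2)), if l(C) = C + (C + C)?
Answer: -90089259891/2248091 ≈ -40074.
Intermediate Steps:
l(C) = 3*C (l(C) = C + 2*C = 3*C)
r(k, s) = (k + s)*(k + 4*k*(112 + k)) (r(k, s) = (k + (3*k + k)*(k + 112))*(s + k) = (k + (4*k)*(112 + k))*(k + s) = (k + 4*k*(112 + k))*(k + s) = (k + s)*(k + 4*k*(112 + k)))
-46461 + r(-194/(-131), I(2)) = -46461 + (-194/(-131))*(4*(-194/(-131))² + 449*(-194/(-131)) + 449*8 + 4*(-194/(-131))*8) = -46461 + (-194*(-1/131))*(4*(-194*(-1/131))² + 449*(-194*(-1/131)) + 3592 + 4*(-194*(-1/131))*8) = -46461 + 194*(4*(194/131)² + 449*(194/131) + 3592 + 4*(194/131)*8)/131 = -46461 + 194*(4*(37636/17161) + 87106/131 + 3592 + 6208/131)/131 = -46461 + 194*(150544/17161 + 87106/131 + 3592 + 6208/131)/131 = -46461 + (194/131)*(74016990/17161) = -46461 + 14359296060/2248091 = -90089259891/2248091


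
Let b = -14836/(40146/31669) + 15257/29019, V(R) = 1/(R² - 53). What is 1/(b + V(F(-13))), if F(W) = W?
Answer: -7507756988/87861632983145 ≈ -8.5450e-5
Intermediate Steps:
V(R) = 1/(-53 + R²)
b = -757428428493/64722043 (b = -14836/(40146*(1/31669)) + 15257*(1/29019) = -14836/40146/31669 + 15257/29019 = -14836*31669/40146 + 15257/29019 = -234920642/20073 + 15257/29019 = -757428428493/64722043 ≈ -11703.)
1/(b + V(F(-13))) = 1/(-757428428493/64722043 + 1/(-53 + (-13)²)) = 1/(-757428428493/64722043 + 1/(-53 + 169)) = 1/(-757428428493/64722043 + 1/116) = 1/(-87861632983145/7507756988) = -7507756988/87861632983145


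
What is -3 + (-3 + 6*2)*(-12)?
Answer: -111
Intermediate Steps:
-3 + (-3 + 6*2)*(-12) = -3 + (-3 + 12)*(-12) = -3 + 9*(-12) = -3 - 108 = -111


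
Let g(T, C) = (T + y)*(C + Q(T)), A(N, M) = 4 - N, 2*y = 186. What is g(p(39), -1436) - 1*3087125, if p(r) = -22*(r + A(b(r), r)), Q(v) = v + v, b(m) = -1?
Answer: -136625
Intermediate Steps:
y = 93 (y = (½)*186 = 93)
Q(v) = 2*v
p(r) = -110 - 22*r (p(r) = -22*(r + (4 - 1*(-1))) = -22*(r + (4 + 1)) = -22*(r + 5) = -22*(5 + r) = -110 - 22*r)
g(T, C) = (93 + T)*(C + 2*T) (g(T, C) = (T + 93)*(C + 2*T) = (93 + T)*(C + 2*T))
g(p(39), -1436) - 1*3087125 = (2*(-110 - 22*39)² + 93*(-1436) + 186*(-110 - 22*39) - 1436*(-110 - 22*39)) - 1*3087125 = (2*(-110 - 858)² - 133548 + 186*(-110 - 858) - 1436*(-110 - 858)) - 3087125 = (2*(-968)² - 133548 + 186*(-968) - 1436*(-968)) - 3087125 = (2*937024 - 133548 - 180048 + 1390048) - 3087125 = (1874048 - 133548 - 180048 + 1390048) - 3087125 = 2950500 - 3087125 = -136625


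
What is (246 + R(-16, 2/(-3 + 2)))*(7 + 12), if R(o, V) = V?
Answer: 4636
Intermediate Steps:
(246 + R(-16, 2/(-3 + 2)))*(7 + 12) = (246 + 2/(-3 + 2))*(7 + 12) = (246 + 2/(-1))*19 = (246 + 2*(-1))*19 = (246 - 2)*19 = 244*19 = 4636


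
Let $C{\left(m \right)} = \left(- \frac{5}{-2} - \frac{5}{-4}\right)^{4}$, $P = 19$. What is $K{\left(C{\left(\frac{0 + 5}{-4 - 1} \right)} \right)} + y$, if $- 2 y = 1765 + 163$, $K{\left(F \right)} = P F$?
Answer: $\frac{715091}{256} \approx 2793.3$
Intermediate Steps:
$C{\left(m \right)} = \frac{50625}{256}$ ($C{\left(m \right)} = \left(\left(-5\right) \left(- \frac{1}{2}\right) - - \frac{5}{4}\right)^{4} = \left(\frac{5}{2} + \frac{5}{4}\right)^{4} = \left(\frac{15}{4}\right)^{4} = \frac{50625}{256}$)
$K{\left(F \right)} = 19 F$
$y = -964$ ($y = - \frac{1765 + 163}{2} = \left(- \frac{1}{2}\right) 1928 = -964$)
$K{\left(C{\left(\frac{0 + 5}{-4 - 1} \right)} \right)} + y = 19 \cdot \frac{50625}{256} - 964 = \frac{961875}{256} - 964 = \frac{715091}{256}$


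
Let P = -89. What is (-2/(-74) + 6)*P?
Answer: -19847/37 ≈ -536.41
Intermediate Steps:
(-2/(-74) + 6)*P = (-2/(-74) + 6)*(-89) = (-2*(-1/74) + 6)*(-89) = (1/37 + 6)*(-89) = (223/37)*(-89) = -19847/37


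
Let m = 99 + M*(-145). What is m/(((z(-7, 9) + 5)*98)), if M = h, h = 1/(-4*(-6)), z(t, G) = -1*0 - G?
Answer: -2231/9408 ≈ -0.23714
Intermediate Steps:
z(t, G) = -G (z(t, G) = 0 - G = -G)
h = 1/24 ≈ 0.041667
M = 1/24 ≈ 0.041667
m = 2231/24 (m = 99 + (1/24)*(-145) = 99 - 145/24 = 2231/24 ≈ 92.958)
m/(((z(-7, 9) + 5)*98)) = 2231/(24*(((-1*9 + 5)*98))) = 2231/(24*(((-9 + 5)*98))) = 2231/(24*((-4*98))) = (2231/24)/(-392) = (2231/24)*(-1/392) = -2231/9408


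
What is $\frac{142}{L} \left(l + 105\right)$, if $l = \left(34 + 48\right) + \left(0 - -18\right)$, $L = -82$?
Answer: $-355$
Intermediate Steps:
$l = 100$ ($l = 82 + \left(0 + 18\right) = 82 + 18 = 100$)
$\frac{142}{L} \left(l + 105\right) = \frac{142}{-82} \left(100 + 105\right) = 142 \left(- \frac{1}{82}\right) 205 = \left(- \frac{71}{41}\right) 205 = -355$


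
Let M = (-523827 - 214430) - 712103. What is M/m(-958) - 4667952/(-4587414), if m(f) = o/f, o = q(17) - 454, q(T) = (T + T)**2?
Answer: 40858731869504/20643363 ≈ 1.9793e+6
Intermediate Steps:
q(T) = 4*T**2 (q(T) = (2*T)**2 = 4*T**2)
o = 702 (o = 4*17**2 - 454 = 4*289 - 454 = 1156 - 454 = 702)
M = -1450360 (M = -738257 - 712103 = -1450360)
m(f) = 702/f
M/m(-958) - 4667952/(-4587414) = -1450360/(702/(-958)) - 4667952/(-4587414) = -1450360/(702*(-1/958)) - 4667952*(-1/4587414) = -1450360/(-351/479) + 777992/764569 = -1450360*(-479/351) + 777992/764569 = 694722440/351 + 777992/764569 = 40858731869504/20643363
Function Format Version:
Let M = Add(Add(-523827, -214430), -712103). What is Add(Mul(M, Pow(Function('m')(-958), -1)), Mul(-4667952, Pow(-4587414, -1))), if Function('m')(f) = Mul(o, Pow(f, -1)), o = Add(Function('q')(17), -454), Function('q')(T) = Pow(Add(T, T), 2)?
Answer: Rational(40858731869504, 20643363) ≈ 1.9793e+6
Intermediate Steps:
Function('q')(T) = Mul(4, Pow(T, 2)) (Function('q')(T) = Pow(Mul(2, T), 2) = Mul(4, Pow(T, 2)))
o = 702 (o = Add(Mul(4, Pow(17, 2)), -454) = Add(Mul(4, 289), -454) = Add(1156, -454) = 702)
M = -1450360 (M = Add(-738257, -712103) = -1450360)
Function('m')(f) = Mul(702, Pow(f, -1))
Add(Mul(M, Pow(Function('m')(-958), -1)), Mul(-4667952, Pow(-4587414, -1))) = Add(Mul(-1450360, Pow(Mul(702, Pow(-958, -1)), -1)), Mul(-4667952, Pow(-4587414, -1))) = Add(Mul(-1450360, Pow(Mul(702, Rational(-1, 958)), -1)), Mul(-4667952, Rational(-1, 4587414))) = Add(Mul(-1450360, Pow(Rational(-351, 479), -1)), Rational(777992, 764569)) = Add(Mul(-1450360, Rational(-479, 351)), Rational(777992, 764569)) = Add(Rational(694722440, 351), Rational(777992, 764569)) = Rational(40858731869504, 20643363)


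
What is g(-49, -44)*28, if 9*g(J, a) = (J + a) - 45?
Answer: -1288/3 ≈ -429.33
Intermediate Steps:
g(J, a) = -5 + J/9 + a/9 (g(J, a) = ((J + a) - 45)/9 = (-45 + J + a)/9 = -5 + J/9 + a/9)
g(-49, -44)*28 = (-5 + (⅑)*(-49) + (⅑)*(-44))*28 = (-5 - 49/9 - 44/9)*28 = -46/3*28 = -1288/3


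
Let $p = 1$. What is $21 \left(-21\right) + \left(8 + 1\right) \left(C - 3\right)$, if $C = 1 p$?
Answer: $-459$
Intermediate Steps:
$C = 1$ ($C = 1 \cdot 1 = 1$)
$21 \left(-21\right) + \left(8 + 1\right) \left(C - 3\right) = 21 \left(-21\right) + \left(8 + 1\right) \left(1 - 3\right) = -441 + 9 \left(-2\right) = -441 - 18 = -459$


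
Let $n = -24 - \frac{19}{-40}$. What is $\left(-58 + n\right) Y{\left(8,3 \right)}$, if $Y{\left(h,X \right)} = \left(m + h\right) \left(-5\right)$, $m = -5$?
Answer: $\frac{9783}{8} \approx 1222.9$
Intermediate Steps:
$Y{\left(h,X \right)} = 25 - 5 h$ ($Y{\left(h,X \right)} = \left(-5 + h\right) \left(-5\right) = 25 - 5 h$)
$n = - \frac{941}{40}$ ($n = -24 - 19 \left(- \frac{1}{40}\right) = -24 - - \frac{19}{40} = -24 + \frac{19}{40} = - \frac{941}{40} \approx -23.525$)
$\left(-58 + n\right) Y{\left(8,3 \right)} = \left(-58 - \frac{941}{40}\right) \left(25 - 40\right) = - \frac{3261 \left(25 - 40\right)}{40} = \left(- \frac{3261}{40}\right) \left(-15\right) = \frac{9783}{8}$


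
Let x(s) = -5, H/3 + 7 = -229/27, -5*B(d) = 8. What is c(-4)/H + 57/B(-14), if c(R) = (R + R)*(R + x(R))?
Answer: -62157/1672 ≈ -37.175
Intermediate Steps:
B(d) = -8/5 (B(d) = -⅕*8 = -8/5)
H = -418/9 (H = -21 + 3*(-229/27) = -21 - 229/9 = -418/9 ≈ -46.444)
c(R) = 2*R*(-5 + R) (c(R) = (R + R)*(R - 5) = (2*R)*(-5 + R) = 2*R*(-5 + R))
c(-4)/H + 57/B(-14) = (2*(-4)*(-5 - 4))/(-418/9) + 57/(-8/5) = (2*(-4)*(-9))*(-9/418) + 57*(-5/8) = 72*(-9/418) - 285/8 = -324/209 - 285/8 = -62157/1672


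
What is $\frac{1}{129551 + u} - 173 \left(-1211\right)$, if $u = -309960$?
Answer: $\frac{37796226726}{180409} \approx 2.095 \cdot 10^{5}$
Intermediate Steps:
$\frac{1}{129551 + u} - 173 \left(-1211\right) = \frac{1}{129551 - 309960} - 173 \left(-1211\right) = \frac{1}{-180409} - -209503 = - \frac{1}{180409} + 209503 = \frac{37796226726}{180409}$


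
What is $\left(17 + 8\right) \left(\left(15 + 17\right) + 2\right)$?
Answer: $850$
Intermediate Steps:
$\left(17 + 8\right) \left(\left(15 + 17\right) + 2\right) = 25 \left(32 + 2\right) = 25 \cdot 34 = 850$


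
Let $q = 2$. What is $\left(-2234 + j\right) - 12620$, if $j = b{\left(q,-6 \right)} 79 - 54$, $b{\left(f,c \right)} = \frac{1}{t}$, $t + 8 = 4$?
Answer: $- \frac{59711}{4} \approx -14928.0$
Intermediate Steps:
$t = -4$ ($t = -8 + 4 = -4$)
$b{\left(f,c \right)} = - \frac{1}{4}$ ($b{\left(f,c \right)} = \frac{1}{-4} = - \frac{1}{4}$)
$j = - \frac{295}{4}$ ($j = \left(- \frac{1}{4}\right) 79 - 54 = - \frac{79}{4} - 54 = - \frac{295}{4} \approx -73.75$)
$\left(-2234 + j\right) - 12620 = \left(-2234 - \frac{295}{4}\right) - 12620 = - \frac{9231}{4} - 12620 = - \frac{59711}{4}$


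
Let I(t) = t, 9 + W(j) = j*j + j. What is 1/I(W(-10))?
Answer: 1/81 ≈ 0.012346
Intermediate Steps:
W(j) = -9 + j + j**2 (W(j) = -9 + (j*j + j) = -9 + (j**2 + j) = -9 + (j + j**2) = -9 + j + j**2)
1/I(W(-10)) = 1/(-9 - 10 + (-10)**2) = 1/(-9 - 10 + 100) = 1/81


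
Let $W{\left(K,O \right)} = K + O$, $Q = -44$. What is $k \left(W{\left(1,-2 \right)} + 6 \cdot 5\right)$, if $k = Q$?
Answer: $-1276$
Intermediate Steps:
$k = -44$
$k \left(W{\left(1,-2 \right)} + 6 \cdot 5\right) = - 44 \left(\left(1 - 2\right) + 6 \cdot 5\right) = - 44 \left(-1 + 30\right) = \left(-44\right) 29 = -1276$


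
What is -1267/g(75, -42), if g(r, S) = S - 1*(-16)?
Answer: 1267/26 ≈ 48.731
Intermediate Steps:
g(r, S) = 16 + S (g(r, S) = S + 16 = 16 + S)
-1267/g(75, -42) = -1267/(16 - 42) = -1267/(-26) = -1267*(-1/26) = 1267/26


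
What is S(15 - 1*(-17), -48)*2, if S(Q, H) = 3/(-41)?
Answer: -6/41 ≈ -0.14634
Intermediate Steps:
S(Q, H) = -3/41 (S(Q, H) = 3*(-1/41) = -3/41)
S(15 - 1*(-17), -48)*2 = -3/41*2 = -6/41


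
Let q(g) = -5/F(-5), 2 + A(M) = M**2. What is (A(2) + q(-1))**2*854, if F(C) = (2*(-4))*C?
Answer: 96075/32 ≈ 3002.3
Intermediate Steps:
A(M) = -2 + M**2
F(C) = -8*C
q(g) = -1/8 (q(g) = -5/((-8*(-5))) = -5/40 = -5*1/40 = -1/8)
(A(2) + q(-1))**2*854 = ((-2 + 2**2) - 1/8)**2*854 = ((-2 + 4) - 1/8)**2*854 = (2 - 1/8)**2*854 = (15/8)**2*854 = (225/64)*854 = 96075/32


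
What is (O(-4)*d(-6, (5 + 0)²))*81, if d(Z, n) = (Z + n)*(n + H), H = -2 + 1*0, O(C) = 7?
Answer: 247779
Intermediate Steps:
H = -2 (H = -2 + 0 = -2)
d(Z, n) = (-2 + n)*(Z + n) (d(Z, n) = (Z + n)*(n - 2) = (Z + n)*(-2 + n) = (-2 + n)*(Z + n))
(O(-4)*d(-6, (5 + 0)²))*81 = (7*(((5 + 0)²)² - 2*(-6) - 2*(5 + 0)² - 6*(5 + 0)²))*81 = (7*((5²)² + 12 - 2*5² - 6*5²))*81 = (7*(25² + 12 - 2*25 - 6*25))*81 = (7*(625 + 12 - 50 - 150))*81 = (7*437)*81 = 3059*81 = 247779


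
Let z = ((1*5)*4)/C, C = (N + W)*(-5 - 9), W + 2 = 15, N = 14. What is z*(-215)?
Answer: 2150/189 ≈ 11.376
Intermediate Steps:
W = 13 (W = -2 + 15 = 13)
C = -378 (C = (14 + 13)*(-5 - 9) = 27*(-14) = -378)
z = -10/189 (z = ((1*5)*4)/(-378) = (5*4)*(-1/378) = 20*(-1/378) = -10/189 ≈ -0.052910)
z*(-215) = -10/189*(-215) = 2150/189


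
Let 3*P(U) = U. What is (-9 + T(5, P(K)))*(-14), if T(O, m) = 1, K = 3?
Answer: 112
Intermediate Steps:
P(U) = U/3
(-9 + T(5, P(K)))*(-14) = (-9 + 1)*(-14) = -8*(-14) = 112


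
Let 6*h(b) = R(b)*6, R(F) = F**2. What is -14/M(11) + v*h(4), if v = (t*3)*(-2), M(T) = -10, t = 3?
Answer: -1433/5 ≈ -286.60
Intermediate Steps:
v = -18 (v = (3*3)*(-2) = 9*(-2) = -18)
h(b) = b**2 (h(b) = (b**2*6)/6 = (6*b**2)/6 = b**2)
-14/M(11) + v*h(4) = -14/(-10) - 18*4**2 = -14*(-1/10) - 18*16 = 7/5 - 288 = -1433/5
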